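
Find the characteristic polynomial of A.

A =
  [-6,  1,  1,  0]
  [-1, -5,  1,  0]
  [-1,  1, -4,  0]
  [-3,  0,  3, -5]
x^4 + 20*x^3 + 150*x^2 + 500*x + 625

Expanding det(x·I − A) (e.g. by cofactor expansion or by noting that A is similar to its Jordan form J, which has the same characteristic polynomial as A) gives
  χ_A(x) = x^4 + 20*x^3 + 150*x^2 + 500*x + 625
which factors as (x + 5)^4. The eigenvalues (with algebraic multiplicities) are λ = -5 with multiplicity 4.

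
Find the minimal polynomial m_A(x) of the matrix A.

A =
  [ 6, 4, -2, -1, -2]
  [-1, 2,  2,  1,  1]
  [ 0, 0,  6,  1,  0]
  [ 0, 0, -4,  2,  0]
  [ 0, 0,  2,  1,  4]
x^2 - 8*x + 16

The characteristic polynomial is χ_A(x) = (x - 4)^5, so the eigenvalues are known. The minimal polynomial is
  m_A(x) = Π_λ (x − λ)^{k_λ}
where k_λ is the size of the *largest* Jordan block for λ (equivalently, the smallest k with (A − λI)^k v = 0 for every generalised eigenvector v of λ).

  λ = 4: largest Jordan block has size 2, contributing (x − 4)^2

So m_A(x) = (x - 4)^2 = x^2 - 8*x + 16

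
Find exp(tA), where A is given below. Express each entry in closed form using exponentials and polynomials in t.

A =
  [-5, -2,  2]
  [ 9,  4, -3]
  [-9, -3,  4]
e^{tA} =
  [-6*t*exp(t) + exp(t), -2*t*exp(t), 2*t*exp(t)]
  [9*t*exp(t), 3*t*exp(t) + exp(t), -3*t*exp(t)]
  [-9*t*exp(t), -3*t*exp(t), 3*t*exp(t) + exp(t)]

Strategy: write A = P · J · P⁻¹ where J is a Jordan canonical form, so e^{tA} = P · e^{tJ} · P⁻¹, and e^{tJ} can be computed block-by-block.

A has Jordan form
J =
  [1, 1, 0]
  [0, 1, 0]
  [0, 0, 1]
(up to reordering of blocks).

Per-block formulas:
  For a 1×1 block at λ = 1: exp(t · [1]) = [e^(1t)].
  For a 2×2 Jordan block J_2(1): exp(t · J_2(1)) = e^(1t)·(I + t·N), where N is the 2×2 nilpotent shift.

After assembling e^{tJ} and conjugating by P, we get:

e^{tA} =
  [-6*t*exp(t) + exp(t), -2*t*exp(t), 2*t*exp(t)]
  [9*t*exp(t), 3*t*exp(t) + exp(t), -3*t*exp(t)]
  [-9*t*exp(t), -3*t*exp(t), 3*t*exp(t) + exp(t)]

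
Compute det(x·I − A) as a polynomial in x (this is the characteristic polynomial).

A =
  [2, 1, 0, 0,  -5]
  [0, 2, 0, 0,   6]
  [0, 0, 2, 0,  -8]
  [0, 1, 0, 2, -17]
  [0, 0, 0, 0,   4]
x^5 - 12*x^4 + 56*x^3 - 128*x^2 + 144*x - 64

Expanding det(x·I − A) (e.g. by cofactor expansion or by noting that A is similar to its Jordan form J, which has the same characteristic polynomial as A) gives
  χ_A(x) = x^5 - 12*x^4 + 56*x^3 - 128*x^2 + 144*x - 64
which factors as (x - 4)*(x - 2)^4. The eigenvalues (with algebraic multiplicities) are λ = 2 with multiplicity 4, λ = 4 with multiplicity 1.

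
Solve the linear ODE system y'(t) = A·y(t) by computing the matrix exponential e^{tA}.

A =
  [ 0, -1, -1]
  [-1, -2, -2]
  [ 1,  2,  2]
e^{tA} =
  [1, -t, -t]
  [-t, t^2/2 - 2*t + 1, t^2/2 - 2*t]
  [t, -t^2/2 + 2*t, -t^2/2 + 2*t + 1]

Strategy: write A = P · J · P⁻¹ where J is a Jordan canonical form, so e^{tA} = P · e^{tJ} · P⁻¹, and e^{tJ} can be computed block-by-block.

A has Jordan form
J =
  [0, 1, 0]
  [0, 0, 1]
  [0, 0, 0]
(up to reordering of blocks).

Per-block formulas:
  For a 3×3 Jordan block J_3(0): exp(t · J_3(0)) = e^(0t)·(I + t·N + (t^2/2)·N^2), where N is the 3×3 nilpotent shift.

After assembling e^{tJ} and conjugating by P, we get:

e^{tA} =
  [1, -t, -t]
  [-t, t^2/2 - 2*t + 1, t^2/2 - 2*t]
  [t, -t^2/2 + 2*t, -t^2/2 + 2*t + 1]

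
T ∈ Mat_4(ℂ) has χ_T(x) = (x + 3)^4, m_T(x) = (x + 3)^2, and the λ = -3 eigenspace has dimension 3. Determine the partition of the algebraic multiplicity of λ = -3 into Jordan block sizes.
Block sizes for λ = -3: [2, 1, 1]

Step 1 — from the characteristic polynomial, algebraic multiplicity of λ = -3 is 4. From dim ker(T − (-3)·I) = 3, there are exactly 3 Jordan blocks for λ = -3.
Step 2 — from the minimal polynomial, the factor (x + 3)^2 tells us the largest block for λ = -3 has size 2.
Step 3 — with total size 4, 3 blocks, and largest block 2, the block sizes (in nonincreasing order) are [2, 1, 1].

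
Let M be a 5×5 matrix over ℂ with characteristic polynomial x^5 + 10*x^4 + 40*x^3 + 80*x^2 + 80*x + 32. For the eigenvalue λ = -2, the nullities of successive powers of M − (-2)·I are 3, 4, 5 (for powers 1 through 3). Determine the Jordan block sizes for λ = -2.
Block sizes for λ = -2: [3, 1, 1]

From the dimensions of kernels of powers, the number of Jordan blocks of size at least j is d_j − d_{j−1} where d_j = dim ker(N^j) (with d_0 = 0). Computing the differences gives [3, 1, 1].
The number of blocks of size exactly k is (#blocks of size ≥ k) − (#blocks of size ≥ k + 1), so the partition is: 2 block(s) of size 1, 1 block(s) of size 3.
In nonincreasing order the block sizes are [3, 1, 1].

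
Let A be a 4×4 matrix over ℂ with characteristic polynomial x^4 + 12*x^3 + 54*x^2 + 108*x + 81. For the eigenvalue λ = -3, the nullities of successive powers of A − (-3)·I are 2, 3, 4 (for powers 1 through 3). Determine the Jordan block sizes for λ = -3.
Block sizes for λ = -3: [3, 1]

From the dimensions of kernels of powers, the number of Jordan blocks of size at least j is d_j − d_{j−1} where d_j = dim ker(N^j) (with d_0 = 0). Computing the differences gives [2, 1, 1].
The number of blocks of size exactly k is (#blocks of size ≥ k) − (#blocks of size ≥ k + 1), so the partition is: 1 block(s) of size 1, 1 block(s) of size 3.
In nonincreasing order the block sizes are [3, 1].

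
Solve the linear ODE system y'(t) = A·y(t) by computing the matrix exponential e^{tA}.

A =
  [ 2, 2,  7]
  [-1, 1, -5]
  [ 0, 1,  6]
e^{tA} =
  [-t^2*exp(3*t)/2 - t*exp(3*t) + exp(3*t), t^2*exp(3*t)/2 + 2*t*exp(3*t), 2*t^2*exp(3*t) + 7*t*exp(3*t)]
  [3*t^2*exp(3*t)/2 - t*exp(3*t), -3*t^2*exp(3*t)/2 - 2*t*exp(3*t) + exp(3*t), -6*t^2*exp(3*t) - 5*t*exp(3*t)]
  [-t^2*exp(3*t)/2, t^2*exp(3*t)/2 + t*exp(3*t), 2*t^2*exp(3*t) + 3*t*exp(3*t) + exp(3*t)]

Strategy: write A = P · J · P⁻¹ where J is a Jordan canonical form, so e^{tA} = P · e^{tJ} · P⁻¹, and e^{tJ} can be computed block-by-block.

A has Jordan form
J =
  [3, 1, 0]
  [0, 3, 1]
  [0, 0, 3]
(up to reordering of blocks).

Per-block formulas:
  For a 3×3 Jordan block J_3(3): exp(t · J_3(3)) = e^(3t)·(I + t·N + (t^2/2)·N^2), where N is the 3×3 nilpotent shift.

After assembling e^{tJ} and conjugating by P, we get:

e^{tA} =
  [-t^2*exp(3*t)/2 - t*exp(3*t) + exp(3*t), t^2*exp(3*t)/2 + 2*t*exp(3*t), 2*t^2*exp(3*t) + 7*t*exp(3*t)]
  [3*t^2*exp(3*t)/2 - t*exp(3*t), -3*t^2*exp(3*t)/2 - 2*t*exp(3*t) + exp(3*t), -6*t^2*exp(3*t) - 5*t*exp(3*t)]
  [-t^2*exp(3*t)/2, t^2*exp(3*t)/2 + t*exp(3*t), 2*t^2*exp(3*t) + 3*t*exp(3*t) + exp(3*t)]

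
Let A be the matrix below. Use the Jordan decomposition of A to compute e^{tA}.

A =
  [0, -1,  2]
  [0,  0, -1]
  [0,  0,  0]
e^{tA} =
  [1, -t, t^2/2 + 2*t]
  [0, 1, -t]
  [0, 0, 1]

Strategy: write A = P · J · P⁻¹ where J is a Jordan canonical form, so e^{tA} = P · e^{tJ} · P⁻¹, and e^{tJ} can be computed block-by-block.

A has Jordan form
J =
  [0, 1, 0]
  [0, 0, 1]
  [0, 0, 0]
(up to reordering of blocks).

Per-block formulas:
  For a 3×3 Jordan block J_3(0): exp(t · J_3(0)) = e^(0t)·(I + t·N + (t^2/2)·N^2), where N is the 3×3 nilpotent shift.

After assembling e^{tJ} and conjugating by P, we get:

e^{tA} =
  [1, -t, t^2/2 + 2*t]
  [0, 1, -t]
  [0, 0, 1]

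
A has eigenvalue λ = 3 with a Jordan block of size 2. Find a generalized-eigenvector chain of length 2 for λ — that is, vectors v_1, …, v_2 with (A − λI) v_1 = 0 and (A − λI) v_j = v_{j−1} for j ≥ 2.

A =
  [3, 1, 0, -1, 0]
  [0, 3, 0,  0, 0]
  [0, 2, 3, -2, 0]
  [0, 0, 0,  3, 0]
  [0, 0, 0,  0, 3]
A Jordan chain for λ = 3 of length 2:
v_1 = (1, 0, 2, 0, 0)ᵀ
v_2 = (0, 1, 0, 0, 0)ᵀ

Let N = A − (3)·I. We want v_2 with N^2 v_2 = 0 but N^1 v_2 ≠ 0; then v_{j-1} := N · v_j for j = 2, …, 2.

Pick v_2 = (0, 1, 0, 0, 0)ᵀ.
Then v_1 = N · v_2 = (1, 0, 2, 0, 0)ᵀ.

Sanity check: (A − (3)·I) v_1 = (0, 0, 0, 0, 0)ᵀ = 0. ✓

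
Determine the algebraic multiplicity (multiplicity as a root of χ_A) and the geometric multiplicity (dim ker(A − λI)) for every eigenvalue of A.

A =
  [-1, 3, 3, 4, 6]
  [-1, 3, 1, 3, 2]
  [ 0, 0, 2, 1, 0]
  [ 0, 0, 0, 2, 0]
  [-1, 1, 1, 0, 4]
λ = 2: alg = 5, geom = 3

Step 1 — factor the characteristic polynomial to read off the algebraic multiplicities:
  χ_A(x) = (x - 2)^5

Step 2 — compute geometric multiplicities via the rank-nullity identity g(λ) = n − rank(A − λI):
  rank(A − (2)·I) = 2, so dim ker(A − (2)·I) = n − 2 = 3

Summary:
  λ = 2: algebraic multiplicity = 5, geometric multiplicity = 3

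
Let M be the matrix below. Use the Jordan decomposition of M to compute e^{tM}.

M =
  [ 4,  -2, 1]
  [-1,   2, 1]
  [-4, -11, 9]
e^{tM} =
  [-t^2*exp(5*t)/2 - t*exp(5*t) + exp(5*t), -3*t^2*exp(5*t)/2 - 2*t*exp(5*t), t^2*exp(5*t)/2 + t*exp(5*t)]
  [-t*exp(5*t), -3*t*exp(5*t) + exp(5*t), t*exp(5*t)]
  [-t^2*exp(5*t)/2 - 4*t*exp(5*t), -3*t^2*exp(5*t)/2 - 11*t*exp(5*t), t^2*exp(5*t)/2 + 4*t*exp(5*t) + exp(5*t)]

Strategy: write M = P · J · P⁻¹ where J is a Jordan canonical form, so e^{tM} = P · e^{tJ} · P⁻¹, and e^{tJ} can be computed block-by-block.

M has Jordan form
J =
  [5, 1, 0]
  [0, 5, 1]
  [0, 0, 5]
(up to reordering of blocks).

Per-block formulas:
  For a 3×3 Jordan block J_3(5): exp(t · J_3(5)) = e^(5t)·(I + t·N + (t^2/2)·N^2), where N is the 3×3 nilpotent shift.

After assembling e^{tJ} and conjugating by P, we get:

e^{tM} =
  [-t^2*exp(5*t)/2 - t*exp(5*t) + exp(5*t), -3*t^2*exp(5*t)/2 - 2*t*exp(5*t), t^2*exp(5*t)/2 + t*exp(5*t)]
  [-t*exp(5*t), -3*t*exp(5*t) + exp(5*t), t*exp(5*t)]
  [-t^2*exp(5*t)/2 - 4*t*exp(5*t), -3*t^2*exp(5*t)/2 - 11*t*exp(5*t), t^2*exp(5*t)/2 + 4*t*exp(5*t) + exp(5*t)]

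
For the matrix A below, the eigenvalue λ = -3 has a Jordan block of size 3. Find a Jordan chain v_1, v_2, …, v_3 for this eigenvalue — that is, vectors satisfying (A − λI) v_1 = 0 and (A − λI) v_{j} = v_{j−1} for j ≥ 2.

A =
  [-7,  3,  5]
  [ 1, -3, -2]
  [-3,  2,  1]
A Jordan chain for λ = -3 of length 3:
v_1 = (4, 2, 2)ᵀ
v_2 = (-4, 1, -3)ᵀ
v_3 = (1, 0, 0)ᵀ

Let N = A − (-3)·I. We want v_3 with N^3 v_3 = 0 but N^2 v_3 ≠ 0; then v_{j-1} := N · v_j for j = 3, …, 2.

Pick v_3 = (1, 0, 0)ᵀ.
Then v_2 = N · v_3 = (-4, 1, -3)ᵀ.
Then v_1 = N · v_2 = (4, 2, 2)ᵀ.

Sanity check: (A − (-3)·I) v_1 = (0, 0, 0)ᵀ = 0. ✓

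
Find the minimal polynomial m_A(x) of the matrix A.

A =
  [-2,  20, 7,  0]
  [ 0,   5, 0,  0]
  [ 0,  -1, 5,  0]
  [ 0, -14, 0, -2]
x^3 - 8*x^2 + 5*x + 50

The characteristic polynomial is χ_A(x) = (x - 5)^2*(x + 2)^2, so the eigenvalues are known. The minimal polynomial is
  m_A(x) = Π_λ (x − λ)^{k_λ}
where k_λ is the size of the *largest* Jordan block for λ (equivalently, the smallest k with (A − λI)^k v = 0 for every generalised eigenvector v of λ).

  λ = -2: largest Jordan block has size 1, contributing (x + 2)
  λ = 5: largest Jordan block has size 2, contributing (x − 5)^2

So m_A(x) = (x - 5)^2*(x + 2) = x^3 - 8*x^2 + 5*x + 50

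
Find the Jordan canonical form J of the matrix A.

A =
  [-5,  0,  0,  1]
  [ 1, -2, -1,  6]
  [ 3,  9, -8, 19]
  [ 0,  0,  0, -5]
J_2(-5) ⊕ J_2(-5)

The characteristic polynomial is
  det(x·I − A) = x^4 + 20*x^3 + 150*x^2 + 500*x + 625 = (x + 5)^4

Eigenvalues and multiplicities (the geometric multiplicity of λ is n − rank(A − λI), which equals the number of Jordan blocks for λ):
  λ = -5: algebraic multiplicity = 4, geometric multiplicity = 2

Determining the block sizes for each eigenvalue:
  λ = -5: with am = 4 and gm = 2, the partition is not yet determined (e.g. several partitions of 4 into 2 parts exist). Let N = A − (-5)·I. Computing rank(N^1) = 2, rank(N^2) = 0; the number of blocks of size ≥ j is rank(N^{j−1}) − rank(N^j), giving [2, 2]. So we have 2 block(s) of size 2 → block sizes [2, 2]

Assembling the blocks gives a Jordan form
J =
  [-5,  1,  0,  0]
  [ 0, -5,  0,  0]
  [ 0,  0, -5,  1]
  [ 0,  0,  0, -5]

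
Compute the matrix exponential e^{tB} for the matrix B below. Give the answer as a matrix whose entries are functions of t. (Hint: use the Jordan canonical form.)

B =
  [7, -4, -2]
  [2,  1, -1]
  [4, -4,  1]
e^{tB} =
  [4*t*exp(3*t) + exp(3*t), -4*t*exp(3*t), -2*t*exp(3*t)]
  [2*t*exp(3*t), -2*t*exp(3*t) + exp(3*t), -t*exp(3*t)]
  [4*t*exp(3*t), -4*t*exp(3*t), -2*t*exp(3*t) + exp(3*t)]

Strategy: write B = P · J · P⁻¹ where J is a Jordan canonical form, so e^{tB} = P · e^{tJ} · P⁻¹, and e^{tJ} can be computed block-by-block.

B has Jordan form
J =
  [3, 1, 0]
  [0, 3, 0]
  [0, 0, 3]
(up to reordering of blocks).

Per-block formulas:
  For a 2×2 Jordan block J_2(3): exp(t · J_2(3)) = e^(3t)·(I + t·N), where N is the 2×2 nilpotent shift.
  For a 1×1 block at λ = 3: exp(t · [3]) = [e^(3t)].

After assembling e^{tJ} and conjugating by P, we get:

e^{tB} =
  [4*t*exp(3*t) + exp(3*t), -4*t*exp(3*t), -2*t*exp(3*t)]
  [2*t*exp(3*t), -2*t*exp(3*t) + exp(3*t), -t*exp(3*t)]
  [4*t*exp(3*t), -4*t*exp(3*t), -2*t*exp(3*t) + exp(3*t)]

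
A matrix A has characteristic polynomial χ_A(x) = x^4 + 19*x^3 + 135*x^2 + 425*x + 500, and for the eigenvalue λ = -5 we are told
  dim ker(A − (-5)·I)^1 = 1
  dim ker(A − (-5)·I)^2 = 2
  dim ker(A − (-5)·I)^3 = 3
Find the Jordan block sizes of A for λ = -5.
Block sizes for λ = -5: [3]

From the dimensions of kernels of powers, the number of Jordan blocks of size at least j is d_j − d_{j−1} where d_j = dim ker(N^j) (with d_0 = 0). Computing the differences gives [1, 1, 1].
The number of blocks of size exactly k is (#blocks of size ≥ k) − (#blocks of size ≥ k + 1), so the partition is: 1 block(s) of size 3.
In nonincreasing order the block sizes are [3].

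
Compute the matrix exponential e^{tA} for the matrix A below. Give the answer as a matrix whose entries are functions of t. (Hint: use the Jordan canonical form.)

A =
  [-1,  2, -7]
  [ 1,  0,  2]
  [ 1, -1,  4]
e^{tA} =
  [-t^2*exp(t)/2 - 2*t*exp(t) + exp(t), t^2*exp(t)/2 + 2*t*exp(t), -3*t^2*exp(t)/2 - 7*t*exp(t)]
  [-t^2*exp(t)/2 + t*exp(t), t^2*exp(t)/2 - t*exp(t) + exp(t), -3*t^2*exp(t)/2 + 2*t*exp(t)]
  [t*exp(t), -t*exp(t), 3*t*exp(t) + exp(t)]

Strategy: write A = P · J · P⁻¹ where J is a Jordan canonical form, so e^{tA} = P · e^{tJ} · P⁻¹, and e^{tJ} can be computed block-by-block.

A has Jordan form
J =
  [1, 1, 0]
  [0, 1, 1]
  [0, 0, 1]
(up to reordering of blocks).

Per-block formulas:
  For a 3×3 Jordan block J_3(1): exp(t · J_3(1)) = e^(1t)·(I + t·N + (t^2/2)·N^2), where N is the 3×3 nilpotent shift.

After assembling e^{tJ} and conjugating by P, we get:

e^{tA} =
  [-t^2*exp(t)/2 - 2*t*exp(t) + exp(t), t^2*exp(t)/2 + 2*t*exp(t), -3*t^2*exp(t)/2 - 7*t*exp(t)]
  [-t^2*exp(t)/2 + t*exp(t), t^2*exp(t)/2 - t*exp(t) + exp(t), -3*t^2*exp(t)/2 + 2*t*exp(t)]
  [t*exp(t), -t*exp(t), 3*t*exp(t) + exp(t)]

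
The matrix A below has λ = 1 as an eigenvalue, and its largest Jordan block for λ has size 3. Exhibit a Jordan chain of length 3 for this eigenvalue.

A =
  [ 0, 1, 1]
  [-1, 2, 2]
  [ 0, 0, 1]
A Jordan chain for λ = 1 of length 3:
v_1 = (1, 1, 0)ᵀ
v_2 = (1, 2, 0)ᵀ
v_3 = (0, 0, 1)ᵀ

Let N = A − (1)·I. We want v_3 with N^3 v_3 = 0 but N^2 v_3 ≠ 0; then v_{j-1} := N · v_j for j = 3, …, 2.

Pick v_3 = (0, 0, 1)ᵀ.
Then v_2 = N · v_3 = (1, 2, 0)ᵀ.
Then v_1 = N · v_2 = (1, 1, 0)ᵀ.

Sanity check: (A − (1)·I) v_1 = (0, 0, 0)ᵀ = 0. ✓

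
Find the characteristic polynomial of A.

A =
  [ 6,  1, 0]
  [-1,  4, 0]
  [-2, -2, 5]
x^3 - 15*x^2 + 75*x - 125

Expanding det(x·I − A) (e.g. by cofactor expansion or by noting that A is similar to its Jordan form J, which has the same characteristic polynomial as A) gives
  χ_A(x) = x^3 - 15*x^2 + 75*x - 125
which factors as (x - 5)^3. The eigenvalues (with algebraic multiplicities) are λ = 5 with multiplicity 3.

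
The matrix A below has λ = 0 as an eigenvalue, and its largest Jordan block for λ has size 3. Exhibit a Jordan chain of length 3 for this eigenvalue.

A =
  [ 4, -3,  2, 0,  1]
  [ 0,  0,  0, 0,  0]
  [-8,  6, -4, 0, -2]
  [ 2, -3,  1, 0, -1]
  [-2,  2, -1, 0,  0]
A Jordan chain for λ = 0 of length 3:
v_1 = (-2, 0, 4, 2, 0)ᵀ
v_2 = (4, 0, -8, 2, -2)ᵀ
v_3 = (1, 0, 0, 0, 0)ᵀ

Let N = A − (0)·I. We want v_3 with N^3 v_3 = 0 but N^2 v_3 ≠ 0; then v_{j-1} := N · v_j for j = 3, …, 2.

Pick v_3 = (1, 0, 0, 0, 0)ᵀ.
Then v_2 = N · v_3 = (4, 0, -8, 2, -2)ᵀ.
Then v_1 = N · v_2 = (-2, 0, 4, 2, 0)ᵀ.

Sanity check: (A − (0)·I) v_1 = (0, 0, 0, 0, 0)ᵀ = 0. ✓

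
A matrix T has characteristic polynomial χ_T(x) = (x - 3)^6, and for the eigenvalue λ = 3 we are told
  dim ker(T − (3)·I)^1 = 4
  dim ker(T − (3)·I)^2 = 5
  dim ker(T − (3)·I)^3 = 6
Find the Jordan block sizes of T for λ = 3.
Block sizes for λ = 3: [3, 1, 1, 1]

From the dimensions of kernels of powers, the number of Jordan blocks of size at least j is d_j − d_{j−1} where d_j = dim ker(N^j) (with d_0 = 0). Computing the differences gives [4, 1, 1].
The number of blocks of size exactly k is (#blocks of size ≥ k) − (#blocks of size ≥ k + 1), so the partition is: 3 block(s) of size 1, 1 block(s) of size 3.
In nonincreasing order the block sizes are [3, 1, 1, 1].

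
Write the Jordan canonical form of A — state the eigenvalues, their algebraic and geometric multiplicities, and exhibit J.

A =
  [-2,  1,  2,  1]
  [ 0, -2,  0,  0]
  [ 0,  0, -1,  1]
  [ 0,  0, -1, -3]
J_3(-2) ⊕ J_1(-2)

The characteristic polynomial is
  det(x·I − A) = x^4 + 8*x^3 + 24*x^2 + 32*x + 16 = (x + 2)^4

Eigenvalues and multiplicities (the geometric multiplicity of λ is n − rank(A − λI), which equals the number of Jordan blocks for λ):
  λ = -2: algebraic multiplicity = 4, geometric multiplicity = 2

Determining the block sizes for each eigenvalue:
  λ = -2: with am = 4 and gm = 2, the partition is not yet determined (e.g. several partitions of 4 into 2 parts exist). Let N = A − (-2)·I. Computing rank(N^1) = 2, rank(N^2) = 1, rank(N^3) = 0; the number of blocks of size ≥ j is rank(N^{j−1}) − rank(N^j), giving [2, 1, 1]. So we have 1 block(s) of size 3, 1 block(s) of size 1 → block sizes [3, 1]

Assembling the blocks gives a Jordan form
J =
  [-2,  1,  0,  0]
  [ 0, -2,  1,  0]
  [ 0,  0, -2,  0]
  [ 0,  0,  0, -2]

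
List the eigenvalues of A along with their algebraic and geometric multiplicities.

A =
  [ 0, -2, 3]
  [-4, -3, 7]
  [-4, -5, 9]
λ = 2: alg = 3, geom = 1

Step 1 — factor the characteristic polynomial to read off the algebraic multiplicities:
  χ_A(x) = (x - 2)^3

Step 2 — compute geometric multiplicities via the rank-nullity identity g(λ) = n − rank(A − λI):
  rank(A − (2)·I) = 2, so dim ker(A − (2)·I) = n − 2 = 1

Summary:
  λ = 2: algebraic multiplicity = 3, geometric multiplicity = 1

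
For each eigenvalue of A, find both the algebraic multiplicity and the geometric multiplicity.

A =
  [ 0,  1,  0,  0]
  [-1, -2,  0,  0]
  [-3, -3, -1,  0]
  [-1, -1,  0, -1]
λ = -1: alg = 4, geom = 3

Step 1 — factor the characteristic polynomial to read off the algebraic multiplicities:
  χ_A(x) = (x + 1)^4

Step 2 — compute geometric multiplicities via the rank-nullity identity g(λ) = n − rank(A − λI):
  rank(A − (-1)·I) = 1, so dim ker(A − (-1)·I) = n − 1 = 3

Summary:
  λ = -1: algebraic multiplicity = 4, geometric multiplicity = 3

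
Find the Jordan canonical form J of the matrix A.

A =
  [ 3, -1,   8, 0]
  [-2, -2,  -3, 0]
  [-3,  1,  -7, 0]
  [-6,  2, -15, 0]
J_3(-2) ⊕ J_1(0)

The characteristic polynomial is
  det(x·I − A) = x^4 + 6*x^3 + 12*x^2 + 8*x = x*(x + 2)^3

Eigenvalues and multiplicities (the geometric multiplicity of λ is n − rank(A − λI), which equals the number of Jordan blocks for λ):
  λ = -2: algebraic multiplicity = 3, geometric multiplicity = 1
  λ = 0: algebraic multiplicity = 1, geometric multiplicity = 1

Determining the block sizes for each eigenvalue:
  λ = -2: one block (gm = 1), so the single block has size am = 3 → block sizes [3]
  λ = 0: one block (gm = 1), so the single block has size am = 1 → block sizes [1]

Assembling the blocks gives a Jordan form
J =
  [-2,  1,  0, 0]
  [ 0, -2,  1, 0]
  [ 0,  0, -2, 0]
  [ 0,  0,  0, 0]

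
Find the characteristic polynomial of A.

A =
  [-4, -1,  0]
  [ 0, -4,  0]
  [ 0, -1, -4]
x^3 + 12*x^2 + 48*x + 64

Expanding det(x·I − A) (e.g. by cofactor expansion or by noting that A is similar to its Jordan form J, which has the same characteristic polynomial as A) gives
  χ_A(x) = x^3 + 12*x^2 + 48*x + 64
which factors as (x + 4)^3. The eigenvalues (with algebraic multiplicities) are λ = -4 with multiplicity 3.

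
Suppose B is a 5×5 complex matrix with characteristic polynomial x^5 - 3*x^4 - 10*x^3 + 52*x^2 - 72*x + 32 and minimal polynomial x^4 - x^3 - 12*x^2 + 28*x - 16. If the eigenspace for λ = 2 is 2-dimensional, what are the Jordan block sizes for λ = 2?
Block sizes for λ = 2: [2, 1]

Step 1 — from the characteristic polynomial, algebraic multiplicity of λ = 2 is 3. From dim ker(B − (2)·I) = 2, there are exactly 2 Jordan blocks for λ = 2.
Step 2 — from the minimal polynomial, the factor (x − 2)^2 tells us the largest block for λ = 2 has size 2.
Step 3 — with total size 3, 2 blocks, and largest block 2, the block sizes (in nonincreasing order) are [2, 1].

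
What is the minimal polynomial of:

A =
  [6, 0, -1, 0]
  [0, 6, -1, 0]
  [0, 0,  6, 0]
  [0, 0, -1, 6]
x^2 - 12*x + 36

The characteristic polynomial is χ_A(x) = (x - 6)^4, so the eigenvalues are known. The minimal polynomial is
  m_A(x) = Π_λ (x − λ)^{k_λ}
where k_λ is the size of the *largest* Jordan block for λ (equivalently, the smallest k with (A − λI)^k v = 0 for every generalised eigenvector v of λ).

  λ = 6: largest Jordan block has size 2, contributing (x − 6)^2

So m_A(x) = (x - 6)^2 = x^2 - 12*x + 36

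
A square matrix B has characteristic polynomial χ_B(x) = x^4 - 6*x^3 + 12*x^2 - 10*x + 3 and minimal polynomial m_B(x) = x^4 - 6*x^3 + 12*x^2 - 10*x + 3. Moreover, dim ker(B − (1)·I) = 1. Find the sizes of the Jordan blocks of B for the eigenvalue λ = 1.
Block sizes for λ = 1: [3]

Step 1 — from the characteristic polynomial, algebraic multiplicity of λ = 1 is 3. From dim ker(B − (1)·I) = 1, there are exactly 1 Jordan blocks for λ = 1.
Step 2 — from the minimal polynomial, the factor (x − 1)^3 tells us the largest block for λ = 1 has size 3.
Step 3 — with total size 3, 1 blocks, and largest block 3, the block sizes (in nonincreasing order) are [3].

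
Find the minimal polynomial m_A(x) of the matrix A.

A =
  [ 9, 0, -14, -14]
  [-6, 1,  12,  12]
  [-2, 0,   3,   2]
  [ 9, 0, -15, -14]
x^3 + 2*x^2 - 13*x + 10

The characteristic polynomial is χ_A(x) = (x - 2)*(x - 1)^2*(x + 5), so the eigenvalues are known. The minimal polynomial is
  m_A(x) = Π_λ (x − λ)^{k_λ}
where k_λ is the size of the *largest* Jordan block for λ (equivalently, the smallest k with (A − λI)^k v = 0 for every generalised eigenvector v of λ).

  λ = -5: largest Jordan block has size 1, contributing (x + 5)
  λ = 1: largest Jordan block has size 1, contributing (x − 1)
  λ = 2: largest Jordan block has size 1, contributing (x − 2)

So m_A(x) = (x - 2)*(x - 1)*(x + 5) = x^3 + 2*x^2 - 13*x + 10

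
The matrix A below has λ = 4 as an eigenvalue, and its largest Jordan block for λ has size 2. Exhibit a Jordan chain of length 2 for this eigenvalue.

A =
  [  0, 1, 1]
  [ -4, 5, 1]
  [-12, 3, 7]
A Jordan chain for λ = 4 of length 2:
v_1 = (-4, -4, -12)ᵀ
v_2 = (1, 0, 0)ᵀ

Let N = A − (4)·I. We want v_2 with N^2 v_2 = 0 but N^1 v_2 ≠ 0; then v_{j-1} := N · v_j for j = 2, …, 2.

Pick v_2 = (1, 0, 0)ᵀ.
Then v_1 = N · v_2 = (-4, -4, -12)ᵀ.

Sanity check: (A − (4)·I) v_1 = (0, 0, 0)ᵀ = 0. ✓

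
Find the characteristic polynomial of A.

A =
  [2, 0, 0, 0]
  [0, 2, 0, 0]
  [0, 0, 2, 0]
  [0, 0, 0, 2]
x^4 - 8*x^3 + 24*x^2 - 32*x + 16

Expanding det(x·I − A) (e.g. by cofactor expansion or by noting that A is similar to its Jordan form J, which has the same characteristic polynomial as A) gives
  χ_A(x) = x^4 - 8*x^3 + 24*x^2 - 32*x + 16
which factors as (x - 2)^4. The eigenvalues (with algebraic multiplicities) are λ = 2 with multiplicity 4.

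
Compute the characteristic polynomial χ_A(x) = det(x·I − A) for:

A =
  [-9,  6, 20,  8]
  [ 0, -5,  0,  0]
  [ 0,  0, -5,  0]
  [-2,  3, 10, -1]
x^4 + 20*x^3 + 150*x^2 + 500*x + 625

Expanding det(x·I − A) (e.g. by cofactor expansion or by noting that A is similar to its Jordan form J, which has the same characteristic polynomial as A) gives
  χ_A(x) = x^4 + 20*x^3 + 150*x^2 + 500*x + 625
which factors as (x + 5)^4. The eigenvalues (with algebraic multiplicities) are λ = -5 with multiplicity 4.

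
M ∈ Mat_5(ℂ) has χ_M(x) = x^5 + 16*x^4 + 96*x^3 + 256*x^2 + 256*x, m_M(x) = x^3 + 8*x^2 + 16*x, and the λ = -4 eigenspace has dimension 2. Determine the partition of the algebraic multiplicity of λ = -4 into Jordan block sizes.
Block sizes for λ = -4: [2, 2]

Step 1 — from the characteristic polynomial, algebraic multiplicity of λ = -4 is 4. From dim ker(M − (-4)·I) = 2, there are exactly 2 Jordan blocks for λ = -4.
Step 2 — from the minimal polynomial, the factor (x + 4)^2 tells us the largest block for λ = -4 has size 2.
Step 3 — with total size 4, 2 blocks, and largest block 2, the block sizes (in nonincreasing order) are [2, 2].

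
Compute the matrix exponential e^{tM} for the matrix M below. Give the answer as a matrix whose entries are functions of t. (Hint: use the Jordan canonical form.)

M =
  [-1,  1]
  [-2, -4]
e^{tM} =
  [2*exp(-2*t) - exp(-3*t), exp(-2*t) - exp(-3*t)]
  [-2*exp(-2*t) + 2*exp(-3*t), -exp(-2*t) + 2*exp(-3*t)]

Strategy: write M = P · J · P⁻¹ where J is a Jordan canonical form, so e^{tM} = P · e^{tJ} · P⁻¹, and e^{tJ} can be computed block-by-block.

M has Jordan form
J =
  [-3,  0]
  [ 0, -2]
(up to reordering of blocks).

Per-block formulas:
  For a 1×1 block at λ = -3: exp(t · [-3]) = [e^(-3t)].
  For a 1×1 block at λ = -2: exp(t · [-2]) = [e^(-2t)].

After assembling e^{tJ} and conjugating by P, we get:

e^{tM} =
  [2*exp(-2*t) - exp(-3*t), exp(-2*t) - exp(-3*t)]
  [-2*exp(-2*t) + 2*exp(-3*t), -exp(-2*t) + 2*exp(-3*t)]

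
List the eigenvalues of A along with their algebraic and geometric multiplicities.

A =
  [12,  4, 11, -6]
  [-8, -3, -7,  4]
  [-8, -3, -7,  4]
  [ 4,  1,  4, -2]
λ = 0: alg = 4, geom = 2

Step 1 — factor the characteristic polynomial to read off the algebraic multiplicities:
  χ_A(x) = x^4

Step 2 — compute geometric multiplicities via the rank-nullity identity g(λ) = n − rank(A − λI):
  rank(A − (0)·I) = 2, so dim ker(A − (0)·I) = n − 2 = 2

Summary:
  λ = 0: algebraic multiplicity = 4, geometric multiplicity = 2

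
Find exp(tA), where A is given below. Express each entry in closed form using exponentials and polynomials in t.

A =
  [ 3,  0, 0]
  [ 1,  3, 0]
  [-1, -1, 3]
e^{tA} =
  [exp(3*t), 0, 0]
  [t*exp(3*t), exp(3*t), 0]
  [-t^2*exp(3*t)/2 - t*exp(3*t), -t*exp(3*t), exp(3*t)]

Strategy: write A = P · J · P⁻¹ where J is a Jordan canonical form, so e^{tA} = P · e^{tJ} · P⁻¹, and e^{tJ} can be computed block-by-block.

A has Jordan form
J =
  [3, 1, 0]
  [0, 3, 1]
  [0, 0, 3]
(up to reordering of blocks).

Per-block formulas:
  For a 3×3 Jordan block J_3(3): exp(t · J_3(3)) = e^(3t)·(I + t·N + (t^2/2)·N^2), where N is the 3×3 nilpotent shift.

After assembling e^{tJ} and conjugating by P, we get:

e^{tA} =
  [exp(3*t), 0, 0]
  [t*exp(3*t), exp(3*t), 0]
  [-t^2*exp(3*t)/2 - t*exp(3*t), -t*exp(3*t), exp(3*t)]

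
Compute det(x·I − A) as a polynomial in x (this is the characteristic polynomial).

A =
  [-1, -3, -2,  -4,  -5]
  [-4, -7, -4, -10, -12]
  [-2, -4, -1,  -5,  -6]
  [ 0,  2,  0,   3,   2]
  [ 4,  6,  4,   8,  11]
x^5 - 5*x^4 + 10*x^3 - 10*x^2 + 5*x - 1

Expanding det(x·I − A) (e.g. by cofactor expansion or by noting that A is similar to its Jordan form J, which has the same characteristic polynomial as A) gives
  χ_A(x) = x^5 - 5*x^4 + 10*x^3 - 10*x^2 + 5*x - 1
which factors as (x - 1)^5. The eigenvalues (with algebraic multiplicities) are λ = 1 with multiplicity 5.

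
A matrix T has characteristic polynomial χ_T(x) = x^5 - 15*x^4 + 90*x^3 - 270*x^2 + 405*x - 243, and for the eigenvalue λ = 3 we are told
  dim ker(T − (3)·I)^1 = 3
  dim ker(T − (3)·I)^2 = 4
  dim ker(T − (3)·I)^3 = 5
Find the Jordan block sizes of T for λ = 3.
Block sizes for λ = 3: [3, 1, 1]

From the dimensions of kernels of powers, the number of Jordan blocks of size at least j is d_j − d_{j−1} where d_j = dim ker(N^j) (with d_0 = 0). Computing the differences gives [3, 1, 1].
The number of blocks of size exactly k is (#blocks of size ≥ k) − (#blocks of size ≥ k + 1), so the partition is: 2 block(s) of size 1, 1 block(s) of size 3.
In nonincreasing order the block sizes are [3, 1, 1].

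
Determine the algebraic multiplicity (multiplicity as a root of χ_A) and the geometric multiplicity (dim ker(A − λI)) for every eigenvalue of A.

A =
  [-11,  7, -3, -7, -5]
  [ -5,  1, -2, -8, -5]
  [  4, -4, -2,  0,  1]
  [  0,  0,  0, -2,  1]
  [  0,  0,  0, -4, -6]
λ = -4: alg = 5, geom = 2

Step 1 — factor the characteristic polynomial to read off the algebraic multiplicities:
  χ_A(x) = (x + 4)^5

Step 2 — compute geometric multiplicities via the rank-nullity identity g(λ) = n − rank(A − λI):
  rank(A − (-4)·I) = 3, so dim ker(A − (-4)·I) = n − 3 = 2

Summary:
  λ = -4: algebraic multiplicity = 5, geometric multiplicity = 2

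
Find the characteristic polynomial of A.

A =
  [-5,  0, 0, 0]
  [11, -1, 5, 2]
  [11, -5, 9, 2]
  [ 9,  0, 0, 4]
x^4 - 7*x^3 - 12*x^2 + 176*x - 320

Expanding det(x·I − A) (e.g. by cofactor expansion or by noting that A is similar to its Jordan form J, which has the same characteristic polynomial as A) gives
  χ_A(x) = x^4 - 7*x^3 - 12*x^2 + 176*x - 320
which factors as (x - 4)^3*(x + 5). The eigenvalues (with algebraic multiplicities) are λ = -5 with multiplicity 1, λ = 4 with multiplicity 3.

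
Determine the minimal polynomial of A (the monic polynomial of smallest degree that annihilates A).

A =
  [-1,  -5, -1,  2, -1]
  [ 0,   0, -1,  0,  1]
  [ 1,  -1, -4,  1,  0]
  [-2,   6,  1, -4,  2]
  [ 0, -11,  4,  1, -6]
x^3 + 9*x^2 + 27*x + 27

The characteristic polynomial is χ_A(x) = (x + 3)^5, so the eigenvalues are known. The minimal polynomial is
  m_A(x) = Π_λ (x − λ)^{k_λ}
where k_λ is the size of the *largest* Jordan block for λ (equivalently, the smallest k with (A − λI)^k v = 0 for every generalised eigenvector v of λ).

  λ = -3: largest Jordan block has size 3, contributing (x + 3)^3

So m_A(x) = (x + 3)^3 = x^3 + 9*x^2 + 27*x + 27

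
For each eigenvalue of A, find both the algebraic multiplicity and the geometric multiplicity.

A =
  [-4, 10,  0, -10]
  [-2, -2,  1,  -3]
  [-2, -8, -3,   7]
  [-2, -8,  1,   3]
λ = -4: alg = 3, geom = 2; λ = 6: alg = 1, geom = 1

Step 1 — factor the characteristic polynomial to read off the algebraic multiplicities:
  χ_A(x) = (x - 6)*(x + 4)^3

Step 2 — compute geometric multiplicities via the rank-nullity identity g(λ) = n − rank(A − λI):
  rank(A − (-4)·I) = 2, so dim ker(A − (-4)·I) = n − 2 = 2
  rank(A − (6)·I) = 3, so dim ker(A − (6)·I) = n − 3 = 1

Summary:
  λ = -4: algebraic multiplicity = 3, geometric multiplicity = 2
  λ = 6: algebraic multiplicity = 1, geometric multiplicity = 1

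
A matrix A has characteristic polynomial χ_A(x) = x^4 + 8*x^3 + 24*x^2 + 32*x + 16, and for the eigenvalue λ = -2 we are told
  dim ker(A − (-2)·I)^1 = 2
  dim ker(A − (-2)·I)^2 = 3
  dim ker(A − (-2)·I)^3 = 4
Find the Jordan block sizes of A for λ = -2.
Block sizes for λ = -2: [3, 1]

From the dimensions of kernels of powers, the number of Jordan blocks of size at least j is d_j − d_{j−1} where d_j = dim ker(N^j) (with d_0 = 0). Computing the differences gives [2, 1, 1].
The number of blocks of size exactly k is (#blocks of size ≥ k) − (#blocks of size ≥ k + 1), so the partition is: 1 block(s) of size 1, 1 block(s) of size 3.
In nonincreasing order the block sizes are [3, 1].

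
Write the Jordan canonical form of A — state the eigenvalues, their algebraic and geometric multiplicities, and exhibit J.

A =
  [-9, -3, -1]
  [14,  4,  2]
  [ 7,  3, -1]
J_2(-2) ⊕ J_1(-2)

The characteristic polynomial is
  det(x·I − A) = x^3 + 6*x^2 + 12*x + 8 = (x + 2)^3

Eigenvalues and multiplicities (the geometric multiplicity of λ is n − rank(A − λI), which equals the number of Jordan blocks for λ):
  λ = -2: algebraic multiplicity = 3, geometric multiplicity = 2

Determining the block sizes for each eigenvalue:
  λ = -2: 2 blocks summing to 3 forces exactly one block of size 2 and the rest size 1 → block sizes [2, 1]

Assembling the blocks gives a Jordan form
J =
  [-2,  1,  0]
  [ 0, -2,  0]
  [ 0,  0, -2]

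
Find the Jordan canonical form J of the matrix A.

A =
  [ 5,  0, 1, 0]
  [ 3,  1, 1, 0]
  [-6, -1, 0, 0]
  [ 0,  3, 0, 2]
J_3(2) ⊕ J_1(2)

The characteristic polynomial is
  det(x·I − A) = x^4 - 8*x^3 + 24*x^2 - 32*x + 16 = (x - 2)^4

Eigenvalues and multiplicities (the geometric multiplicity of λ is n − rank(A − λI), which equals the number of Jordan blocks for λ):
  λ = 2: algebraic multiplicity = 4, geometric multiplicity = 2

Determining the block sizes for each eigenvalue:
  λ = 2: with am = 4 and gm = 2, the partition is not yet determined (e.g. several partitions of 4 into 2 parts exist). Let N = A − (2)·I. Computing rank(N^1) = 2, rank(N^2) = 1, rank(N^3) = 0; the number of blocks of size ≥ j is rank(N^{j−1}) − rank(N^j), giving [2, 1, 1]. So we have 1 block(s) of size 3, 1 block(s) of size 1 → block sizes [3, 1]

Assembling the blocks gives a Jordan form
J =
  [2, 1, 0, 0]
  [0, 2, 1, 0]
  [0, 0, 2, 0]
  [0, 0, 0, 2]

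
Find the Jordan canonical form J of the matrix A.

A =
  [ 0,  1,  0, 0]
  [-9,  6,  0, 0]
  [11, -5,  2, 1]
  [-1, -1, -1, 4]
J_2(3) ⊕ J_2(3)

The characteristic polynomial is
  det(x·I − A) = x^4 - 12*x^3 + 54*x^2 - 108*x + 81 = (x - 3)^4

Eigenvalues and multiplicities (the geometric multiplicity of λ is n − rank(A − λI), which equals the number of Jordan blocks for λ):
  λ = 3: algebraic multiplicity = 4, geometric multiplicity = 2

Determining the block sizes for each eigenvalue:
  λ = 3: with am = 4 and gm = 2, the partition is not yet determined (e.g. several partitions of 4 into 2 parts exist). Let N = A − (3)·I. Computing rank(N^1) = 2, rank(N^2) = 0; the number of blocks of size ≥ j is rank(N^{j−1}) − rank(N^j), giving [2, 2]. So we have 2 block(s) of size 2 → block sizes [2, 2]

Assembling the blocks gives a Jordan form
J =
  [3, 1, 0, 0]
  [0, 3, 0, 0]
  [0, 0, 3, 1]
  [0, 0, 0, 3]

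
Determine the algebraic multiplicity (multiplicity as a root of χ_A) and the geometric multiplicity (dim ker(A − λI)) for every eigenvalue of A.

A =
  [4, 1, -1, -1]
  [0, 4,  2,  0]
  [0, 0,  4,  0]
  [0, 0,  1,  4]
λ = 4: alg = 4, geom = 2

Step 1 — factor the characteristic polynomial to read off the algebraic multiplicities:
  χ_A(x) = (x - 4)^4

Step 2 — compute geometric multiplicities via the rank-nullity identity g(λ) = n − rank(A − λI):
  rank(A − (4)·I) = 2, so dim ker(A − (4)·I) = n − 2 = 2

Summary:
  λ = 4: algebraic multiplicity = 4, geometric multiplicity = 2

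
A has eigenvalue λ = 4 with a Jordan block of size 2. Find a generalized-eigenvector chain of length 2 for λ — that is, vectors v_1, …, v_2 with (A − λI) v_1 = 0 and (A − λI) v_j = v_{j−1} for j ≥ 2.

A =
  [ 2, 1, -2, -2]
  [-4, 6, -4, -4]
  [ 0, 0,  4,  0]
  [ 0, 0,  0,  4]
A Jordan chain for λ = 4 of length 2:
v_1 = (-2, -4, 0, 0)ᵀ
v_2 = (1, 0, 0, 0)ᵀ

Let N = A − (4)·I. We want v_2 with N^2 v_2 = 0 but N^1 v_2 ≠ 0; then v_{j-1} := N · v_j for j = 2, …, 2.

Pick v_2 = (1, 0, 0, 0)ᵀ.
Then v_1 = N · v_2 = (-2, -4, 0, 0)ᵀ.

Sanity check: (A − (4)·I) v_1 = (0, 0, 0, 0)ᵀ = 0. ✓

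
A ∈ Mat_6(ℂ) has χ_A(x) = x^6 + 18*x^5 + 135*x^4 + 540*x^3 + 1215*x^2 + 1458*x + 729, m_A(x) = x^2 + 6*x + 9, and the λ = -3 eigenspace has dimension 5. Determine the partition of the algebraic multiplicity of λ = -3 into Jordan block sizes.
Block sizes for λ = -3: [2, 1, 1, 1, 1]

Step 1 — from the characteristic polynomial, algebraic multiplicity of λ = -3 is 6. From dim ker(A − (-3)·I) = 5, there are exactly 5 Jordan blocks for λ = -3.
Step 2 — from the minimal polynomial, the factor (x + 3)^2 tells us the largest block for λ = -3 has size 2.
Step 3 — with total size 6, 5 blocks, and largest block 2, the block sizes (in nonincreasing order) are [2, 1, 1, 1, 1].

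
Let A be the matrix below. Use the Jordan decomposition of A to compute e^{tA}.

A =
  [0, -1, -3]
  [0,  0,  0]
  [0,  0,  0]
e^{tA} =
  [1, -t, -3*t]
  [0, 1, 0]
  [0, 0, 1]

Strategy: write A = P · J · P⁻¹ where J is a Jordan canonical form, so e^{tA} = P · e^{tJ} · P⁻¹, and e^{tJ} can be computed block-by-block.

A has Jordan form
J =
  [0, 1, 0]
  [0, 0, 0]
  [0, 0, 0]
(up to reordering of blocks).

Per-block formulas:
  For a 2×2 Jordan block J_2(0): exp(t · J_2(0)) = e^(0t)·(I + t·N), where N is the 2×2 nilpotent shift.
  For a 1×1 block at λ = 0: exp(t · [0]) = [e^(0t)].

After assembling e^{tJ} and conjugating by P, we get:

e^{tA} =
  [1, -t, -3*t]
  [0, 1, 0]
  [0, 0, 1]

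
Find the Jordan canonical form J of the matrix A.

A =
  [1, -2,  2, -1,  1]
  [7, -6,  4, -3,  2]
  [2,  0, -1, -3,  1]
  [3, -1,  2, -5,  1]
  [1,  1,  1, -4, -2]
J_2(-3) ⊕ J_1(-3) ⊕ J_2(-2)

The characteristic polynomial is
  det(x·I − A) = x^5 + 13*x^4 + 67*x^3 + 171*x^2 + 216*x + 108 = (x + 2)^2*(x + 3)^3

Eigenvalues and multiplicities (the geometric multiplicity of λ is n − rank(A − λI), which equals the number of Jordan blocks for λ):
  λ = -3: algebraic multiplicity = 3, geometric multiplicity = 2
  λ = -2: algebraic multiplicity = 2, geometric multiplicity = 1

Determining the block sizes for each eigenvalue:
  λ = -3: 2 blocks summing to 3 forces exactly one block of size 2 and the rest size 1 → block sizes [2, 1]
  λ = -2: one block (gm = 1), so the single block has size am = 2 → block sizes [2]

Assembling the blocks gives a Jordan form
J =
  [-3,  1,  0,  0,  0]
  [ 0, -3,  0,  0,  0]
  [ 0,  0, -3,  0,  0]
  [ 0,  0,  0, -2,  1]
  [ 0,  0,  0,  0, -2]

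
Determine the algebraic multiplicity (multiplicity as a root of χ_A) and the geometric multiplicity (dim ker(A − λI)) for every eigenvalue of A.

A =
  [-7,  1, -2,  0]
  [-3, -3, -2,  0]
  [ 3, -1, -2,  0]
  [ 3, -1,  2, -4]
λ = -4: alg = 4, geom = 3

Step 1 — factor the characteristic polynomial to read off the algebraic multiplicities:
  χ_A(x) = (x + 4)^4

Step 2 — compute geometric multiplicities via the rank-nullity identity g(λ) = n − rank(A − λI):
  rank(A − (-4)·I) = 1, so dim ker(A − (-4)·I) = n − 1 = 3

Summary:
  λ = -4: algebraic multiplicity = 4, geometric multiplicity = 3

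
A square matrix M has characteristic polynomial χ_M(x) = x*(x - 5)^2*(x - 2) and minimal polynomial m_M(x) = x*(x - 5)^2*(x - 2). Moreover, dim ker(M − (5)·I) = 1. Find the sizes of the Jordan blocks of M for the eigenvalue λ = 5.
Block sizes for λ = 5: [2]

Step 1 — from the characteristic polynomial, algebraic multiplicity of λ = 5 is 2. From dim ker(M − (5)·I) = 1, there are exactly 1 Jordan blocks for λ = 5.
Step 2 — from the minimal polynomial, the factor (x − 5)^2 tells us the largest block for λ = 5 has size 2.
Step 3 — with total size 2, 1 blocks, and largest block 2, the block sizes (in nonincreasing order) are [2].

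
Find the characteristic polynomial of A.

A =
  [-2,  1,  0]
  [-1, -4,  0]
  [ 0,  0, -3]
x^3 + 9*x^2 + 27*x + 27

Expanding det(x·I − A) (e.g. by cofactor expansion or by noting that A is similar to its Jordan form J, which has the same characteristic polynomial as A) gives
  χ_A(x) = x^3 + 9*x^2 + 27*x + 27
which factors as (x + 3)^3. The eigenvalues (with algebraic multiplicities) are λ = -3 with multiplicity 3.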